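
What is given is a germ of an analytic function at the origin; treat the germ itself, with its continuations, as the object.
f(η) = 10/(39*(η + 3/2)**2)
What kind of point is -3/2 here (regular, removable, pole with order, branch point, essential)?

The denominator factor η + 3/2 vanishes at -3/2 and appears to the power 2; the numerator there equals 10/39, nonzero, and no other factor vanishes.
Hence a pole whose order is the multiplicity, 2.

The point is a pole of order 2.


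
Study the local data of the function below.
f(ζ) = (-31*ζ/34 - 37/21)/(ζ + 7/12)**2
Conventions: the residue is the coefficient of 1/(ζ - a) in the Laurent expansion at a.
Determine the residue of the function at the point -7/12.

At the order-2 pole -7/12 set g(ζ) = (ζ - (-7/12))^2*f(ζ) = -31*ζ/34 - 37/21.
Order-2 pole: residue = g'(a); g'(-7/12) = -31/34, so the residue is -31/34.

The residue is -31/34.


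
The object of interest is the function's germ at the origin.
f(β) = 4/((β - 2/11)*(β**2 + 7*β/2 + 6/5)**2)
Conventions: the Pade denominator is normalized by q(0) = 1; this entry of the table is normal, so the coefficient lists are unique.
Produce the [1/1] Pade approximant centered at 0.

Taylor coefficients needed (expand at 0): a_0 = -275/18, a_1 = 275/54, a_2 = -290675/864.
Write the denominator as Q(β) = 1 + q1*β. Requiring Q*f - P = O(β^3) with deg P <= 1 kills the coefficients of β^2..β^2 in Q*f:
  β^2: a_2 + q1*a_1 = 0, i.e. -290675/864 + (275/54)*q1 = 0.
Solving this linear system: q1 = 1057/16.
The numerator is Q*f truncated at degree 1: P0 = a_0 = -275/18; P1 = a_1 + q1*a_0 = -867625/864.

The Pade approximant has numerator coefficients [-275/18, -867625/864]; denominator coefficients [1, 1057/16].


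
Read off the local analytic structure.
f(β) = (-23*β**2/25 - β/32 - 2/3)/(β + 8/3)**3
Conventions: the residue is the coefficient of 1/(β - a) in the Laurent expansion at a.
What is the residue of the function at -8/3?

The residue is -23/25.

At the order-3 pole -8/3 set g(β) = (β - (-8/3))^3*f(β) = -23*β**2/25 - β/32 - 2/3.
Order-3 pole: residue = g''(a)/2; g''(-8/3) = -46/25, so the residue is -23/25.


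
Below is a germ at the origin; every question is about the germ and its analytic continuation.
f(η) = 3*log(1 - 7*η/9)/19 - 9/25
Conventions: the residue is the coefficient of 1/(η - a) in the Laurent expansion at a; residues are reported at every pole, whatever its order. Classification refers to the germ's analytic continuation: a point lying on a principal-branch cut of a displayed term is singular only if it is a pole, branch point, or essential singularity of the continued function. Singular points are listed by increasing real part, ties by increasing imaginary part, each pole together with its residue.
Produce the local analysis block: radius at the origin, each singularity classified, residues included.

Radius of convergence at 0: 9/7.
At 9/7: a logarithmic branch point.

Branch term (3/19)*log(1 - η/(9/7)): its argument vanishes at η = 9/7, a logarithmic branch point, modulus 9/7.
The radius of convergence is the smallest modulus among the singular points: 9/7.


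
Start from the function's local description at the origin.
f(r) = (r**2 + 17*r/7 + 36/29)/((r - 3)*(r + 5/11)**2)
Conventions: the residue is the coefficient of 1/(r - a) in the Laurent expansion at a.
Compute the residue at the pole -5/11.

At the order-2 pole -5/11 set g(r) = (r - (-5/11))^2*f(r) = (r**2 + 17*r/7 + 36/29)/(r - 3).
Order-2 pole: residue = g'(a); g'(-5/11) = -68693/146566, so the residue is -68693/146566.

The residue is -68693/146566.


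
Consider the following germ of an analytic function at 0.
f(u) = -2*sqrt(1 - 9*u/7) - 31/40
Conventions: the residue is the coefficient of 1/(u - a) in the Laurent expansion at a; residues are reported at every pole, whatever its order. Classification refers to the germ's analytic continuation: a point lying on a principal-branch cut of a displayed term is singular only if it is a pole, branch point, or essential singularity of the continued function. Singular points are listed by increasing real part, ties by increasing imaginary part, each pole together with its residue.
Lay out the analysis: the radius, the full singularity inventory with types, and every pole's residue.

Radius of convergence at 0: 7/9.
At 7/9: an algebraic (square-root) branch point.

Branch term (-2)*sqrt(1 - u/(7/9)): its argument vanishes at u = 7/9, a square-root branch point, modulus 7/9.
The radius of convergence is the smallest modulus among the singular points: 7/9.


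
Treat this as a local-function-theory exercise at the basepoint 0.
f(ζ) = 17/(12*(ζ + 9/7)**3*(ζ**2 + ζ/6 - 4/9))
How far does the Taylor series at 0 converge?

Denominator factor (ζ**2 + ζ/6 - 4/9): discriminant 65/36, real irrational roots -1/12 + (1/12)*sqrt(65) and -1/12 - (1/12)*sqrt(65); poles of order 1, moduli -1/12 + (1/12)*sqrt(65) and 1/12 + (1/12)*sqrt(65).
Denominator factor (ζ + 9/7)^3: pole of order 3 at -9/7, modulus 9/7.
The radius of convergence is the smallest modulus among the singular points: -1/12 + (1/12)*sqrt(65).

The radius of convergence is -1/12 + (1/12)*sqrt(65).


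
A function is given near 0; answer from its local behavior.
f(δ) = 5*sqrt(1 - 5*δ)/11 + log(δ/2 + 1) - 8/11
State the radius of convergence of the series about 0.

Branch term (1)*log(1 - δ/(-2)): its argument vanishes at δ = -2, a logarithmic branch point, modulus 2.
Branch term (5/11)*sqrt(1 - δ/(1/5)): its argument vanishes at δ = 1/5, a square-root branch point, modulus 1/5.
The radius of convergence is the smallest modulus among the singular points: 1/5.

The radius of convergence is 1/5.


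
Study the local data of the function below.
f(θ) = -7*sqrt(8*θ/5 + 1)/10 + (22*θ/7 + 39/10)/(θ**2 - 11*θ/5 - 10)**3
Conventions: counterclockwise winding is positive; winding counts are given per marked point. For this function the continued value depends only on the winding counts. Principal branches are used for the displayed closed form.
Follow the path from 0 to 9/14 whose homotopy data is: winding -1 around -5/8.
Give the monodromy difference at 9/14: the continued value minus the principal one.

The rational part is single-valued and drops out of the difference; each branch term changes only by its own monodromy.
(-7/10)*sqrt(1 - θ/(-5/8)): winding -1 is odd, the square root flips sign, contributing -2*(-7/10)*sqrt(1 - (9/14)/(-5/8)) = -2*(-7/10)*sqrt(71/35) = (1/25)*sqrt(2485).
Summing the contributions at θ = 9/14 gives (1/25)*sqrt(2485).

Continued minus principal equals (1/25)*sqrt(2485).


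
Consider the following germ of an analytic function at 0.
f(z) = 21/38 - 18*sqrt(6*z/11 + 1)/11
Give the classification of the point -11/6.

The point is an algebraic (square-root) branch point.

The term (-18/11)*sqrt(1 - z/(-11/6)) has argument 1 - -11/6/(-11/6) = 0 at -11/6: a square-root (algebraic, two-sheeted) branch point; the remaining terms are analytic or single-valued there.


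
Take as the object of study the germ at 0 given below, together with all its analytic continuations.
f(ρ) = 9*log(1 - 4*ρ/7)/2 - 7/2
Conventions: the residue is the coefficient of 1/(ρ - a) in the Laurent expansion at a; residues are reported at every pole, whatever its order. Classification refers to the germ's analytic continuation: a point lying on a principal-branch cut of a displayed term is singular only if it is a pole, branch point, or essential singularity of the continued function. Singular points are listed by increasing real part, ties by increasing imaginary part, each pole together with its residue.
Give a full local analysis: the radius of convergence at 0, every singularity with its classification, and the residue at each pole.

Branch term (9/2)*log(1 - ρ/(7/4)): its argument vanishes at ρ = 7/4, a logarithmic branch point, modulus 7/4.
The radius of convergence is the smallest modulus among the singular points: 7/4.

Radius of convergence at 0: 7/4.
At 7/4: a logarithmic branch point.


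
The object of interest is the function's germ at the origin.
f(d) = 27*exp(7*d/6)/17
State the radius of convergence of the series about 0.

The radius of convergence is infinite.

The factor exp(7*d/6) is entire and contributes no finite singular point.
The polynomial part has no poles.
No finite singular points: the Taylor series at 0 converges everywhere.


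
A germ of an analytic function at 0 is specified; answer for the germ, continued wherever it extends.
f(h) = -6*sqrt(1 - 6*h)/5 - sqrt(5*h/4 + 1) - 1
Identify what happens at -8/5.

There is no denominator, hence no pole anywhere.
Branch term sqrt(1 - h/(1/6)): argument at -8/5 is 53/5, nonzero, so -8/5 is not its branch point (a point on a principal cut is still regular for the continued germ).
Branch term sqrt(1 - h/(-4/5)): argument at -8/5 is -1, nonzero, so -8/5 is not its branch point (a point on a principal cut is still regular for the continued germ).
So the germ continues analytically to -8/5.

The point is a regular point.


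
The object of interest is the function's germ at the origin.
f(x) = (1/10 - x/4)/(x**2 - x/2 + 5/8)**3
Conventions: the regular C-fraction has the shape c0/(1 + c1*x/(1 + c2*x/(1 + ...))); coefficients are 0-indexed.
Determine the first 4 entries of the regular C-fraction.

The regular C-fraction coefficients are [256/625, 1/10, -697/10, 238288/3485].

Taylor coefficients (expand at 0): a_0 = 256/625, a_1 = -128/3125, a_2 = -44544/15625, a_3 = -50176/15625.
c0 = a_0 = 256/625. Peel one level at a time: if S = 1 + c*x/S' with S'(0) = 1, then c is the x-coefficient of S and S' = c*x/(S - 1).
S_1 = c0/f = 1 + (1/10)*x + (697/100)*x^2 + ...; c1 = 1/10.
S_2 = c1*x/(S_1 - 1) = 1 + (-697/10)*x + (119144/25)*x^2 + ...; c2 = -697/10.
S_3 = c2*x/(S_2 - 1) = 1 + (238288/3485)*x + ...; c3 = 238288/3485.


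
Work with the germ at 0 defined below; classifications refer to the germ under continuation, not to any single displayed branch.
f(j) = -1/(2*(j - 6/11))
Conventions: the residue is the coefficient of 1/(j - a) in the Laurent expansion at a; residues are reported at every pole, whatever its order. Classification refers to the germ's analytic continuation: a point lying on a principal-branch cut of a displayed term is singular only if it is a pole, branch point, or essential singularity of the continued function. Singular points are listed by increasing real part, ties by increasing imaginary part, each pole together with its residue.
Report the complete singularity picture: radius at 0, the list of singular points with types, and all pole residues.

Radius of convergence at 0: 6/11.
At 6/11: a pole of order 1; residue -1/2.

Denominator factor (j - 6/11): pole of order 1 at 6/11, modulus 6/11.
The radius of convergence is the smallest modulus among the singular points: 6/11.
At the order-1 pole 6/11 set g(j) = (j - (6/11))*f(j) = -1/2.
Simple pole: residue = g(a) at a = 6/11, which is -1/2.


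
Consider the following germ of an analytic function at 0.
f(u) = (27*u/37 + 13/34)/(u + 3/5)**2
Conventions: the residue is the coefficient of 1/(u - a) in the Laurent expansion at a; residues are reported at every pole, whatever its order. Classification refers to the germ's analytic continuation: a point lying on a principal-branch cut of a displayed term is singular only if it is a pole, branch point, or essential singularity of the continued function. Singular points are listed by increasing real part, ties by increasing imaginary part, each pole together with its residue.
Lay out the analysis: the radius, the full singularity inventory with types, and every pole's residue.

Radius of convergence at 0: 3/5.
At -3/5: a pole of order 2; residue 27/37.

Denominator factor (u + 3/5)^2: pole of order 2 at -3/5, modulus 3/5.
The radius of convergence is the smallest modulus among the singular points: 3/5.
At the order-2 pole -3/5 set g(u) = (u - (-3/5))^2*f(u) = 27*u/37 + 13/34.
Order-2 pole: residue = g'(a); g'(-3/5) = 27/37, so the residue is 27/37.


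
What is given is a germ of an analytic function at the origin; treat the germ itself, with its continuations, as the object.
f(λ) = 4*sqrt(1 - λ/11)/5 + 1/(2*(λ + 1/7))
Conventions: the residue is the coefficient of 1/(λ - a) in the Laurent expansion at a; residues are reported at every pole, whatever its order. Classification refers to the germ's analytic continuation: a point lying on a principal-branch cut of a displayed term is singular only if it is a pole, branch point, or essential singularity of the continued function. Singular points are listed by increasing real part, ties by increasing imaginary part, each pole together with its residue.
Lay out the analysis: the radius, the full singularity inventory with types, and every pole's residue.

Denominator factor (λ + 1/7): pole of order 1 at -1/7, modulus 1/7.
Branch term (4/5)*sqrt(1 - λ/(11)): its argument vanishes at λ = 11, a square-root branch point, modulus 11.
The radius of convergence is the smallest modulus among the singular points: 1/7.
The branch term is analytic at -1/7 and contributes nothing to the residue; only the rational part matters.
At the order-1 pole -1/7 set g(λ) = (λ - (-1/7))*(rational part) = 1/2.
Simple pole: residue = g(a) at a = -1/7, which is 1/2.
List the singular points by increasing real part (a conjugate pair: the negative imaginary part first).

Radius of convergence at 0: 1/7.
At -1/7: a pole of order 1; residue 1/2.
At 11: an algebraic (square-root) branch point.


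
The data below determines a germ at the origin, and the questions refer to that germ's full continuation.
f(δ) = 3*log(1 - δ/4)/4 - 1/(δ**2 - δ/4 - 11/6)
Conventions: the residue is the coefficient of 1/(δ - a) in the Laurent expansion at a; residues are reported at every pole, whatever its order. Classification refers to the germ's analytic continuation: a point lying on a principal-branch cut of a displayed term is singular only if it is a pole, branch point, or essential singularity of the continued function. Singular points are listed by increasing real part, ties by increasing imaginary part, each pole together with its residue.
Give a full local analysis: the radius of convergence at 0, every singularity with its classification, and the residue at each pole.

Radius of convergence at 0: -1/8 + (1/24)*sqrt(1065).
At 1/8 - (1/24)*sqrt(1065): a pole of order 1; residue (4/355)*sqrt(1065).
At 1/8 + (1/24)*sqrt(1065): a pole of order 1; residue -(4/355)*sqrt(1065).
At 4: a logarithmic branch point.

Denominator factor (δ**2 - δ/4 - 11/6): discriminant 355/48, real irrational roots 1/8 + (1/24)*sqrt(1065) and 1/8 - (1/24)*sqrt(1065); poles of order 1, moduli 1/8 + (1/24)*sqrt(1065) and -1/8 + (1/24)*sqrt(1065).
Branch term (3/4)*log(1 - δ/(4)): its argument vanishes at δ = 4, a logarithmic branch point, modulus 4.
The radius of convergence is the smallest modulus among the singular points: -1/8 + (1/24)*sqrt(1065).
The branch term is analytic at 1/8 - (1/24)*sqrt(1065) and contributes nothing to the residue; only the rational part matters.
The factor δ**2 - δ/4 - 11/6 splits as (δ - a)(δ - a') with a = 1/8 - (1/24)*sqrt(1065), a' = 1/8 + (1/24)*sqrt(1065). At the order-1 pole a set g(δ) = (δ - a)*(rational part) = [-1] / (δ - a').
Simple pole: residue = g(a) at a = 1/8 - (1/24)*sqrt(1065), which is (4/355)*sqrt(1065).
The branch term is analytic at 1/8 + (1/24)*sqrt(1065) and contributes nothing to the residue; only the rational part matters.
The factor δ**2 - δ/4 - 11/6 splits as (δ - a)(δ - a') with a = 1/8 + (1/24)*sqrt(1065), a' = 1/8 - (1/24)*sqrt(1065). At the order-1 pole a set g(δ) = (δ - a)*(rational part) = [-1] / (δ - a').
Simple pole: residue = g(a) at a = 1/8 + (1/24)*sqrt(1065), which is -(4/355)*sqrt(1065).
List the singular points by increasing real part (a conjugate pair: the negative imaginary part first).


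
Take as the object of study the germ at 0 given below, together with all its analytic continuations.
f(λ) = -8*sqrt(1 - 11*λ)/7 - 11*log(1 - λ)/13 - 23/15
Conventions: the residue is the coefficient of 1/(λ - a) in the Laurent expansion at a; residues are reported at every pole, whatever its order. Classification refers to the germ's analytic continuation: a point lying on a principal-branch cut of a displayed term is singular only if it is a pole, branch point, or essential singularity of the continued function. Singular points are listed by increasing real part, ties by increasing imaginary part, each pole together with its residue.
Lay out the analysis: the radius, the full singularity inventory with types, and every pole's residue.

Radius of convergence at 0: 1/11.
At 1/11: an algebraic (square-root) branch point.
At 1: a logarithmic branch point.

Branch term (-11/13)*log(1 - λ/(1)): its argument vanishes at λ = 1, a logarithmic branch point, modulus 1.
Branch term (-8/7)*sqrt(1 - λ/(1/11)): its argument vanishes at λ = 1/11, a square-root branch point, modulus 1/11.
The radius of convergence is the smallest modulus among the singular points: 1/11.
List the singular points by increasing real part (a conjugate pair: the negative imaginary part first).


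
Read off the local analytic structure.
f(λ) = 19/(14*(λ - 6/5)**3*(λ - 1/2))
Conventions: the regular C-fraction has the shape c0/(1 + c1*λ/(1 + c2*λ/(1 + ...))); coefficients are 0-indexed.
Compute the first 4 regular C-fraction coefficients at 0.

The regular C-fraction coefficients are [2375/1512, -9/2, 85/54, -415/459].

Taylor coefficients (expand at 0): a_0 = 2375/1512, a_1 = 2375/336, a_2 = 187625/9072, a_3 = 8238875/163296.
c0 = a_0 = 2375/1512. Peel one level at a time: if S = 1 + c*λ/S' with S'(0) = 1, then c is the λ-coefficient of S and S' = c*λ/(S - 1).
S_1 = c0/f = 1 + (-9/2)*λ + (85/12)*λ^2 + ...; c1 = -9/2.
S_2 = c1*λ/(S_1 - 1) = 1 + (85/54)*λ + (2075/1458)*λ^2 + ...; c2 = 85/54.
S_3 = c2*λ/(S_2 - 1) = 1 + (-415/459)*λ + ...; c3 = -415/459.


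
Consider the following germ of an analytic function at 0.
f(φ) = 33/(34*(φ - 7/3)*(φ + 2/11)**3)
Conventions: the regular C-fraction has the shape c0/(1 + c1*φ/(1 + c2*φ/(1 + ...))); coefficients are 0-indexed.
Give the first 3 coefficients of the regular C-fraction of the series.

Taylor coefficients (expand at 0): a_0 = -131769/1904, a_1 = 29648025/26656, a_2 = -281853891/23324.
c0 = a_0 = -131769/1904. Peel one level at a time: if S = 1 + c*φ/S' with S'(0) = 1, then c is the φ-coefficient of S and S' = c*φ/(S - 1).
S_1 = c0/f = 1 + (225/14)*φ + (2343/28)*φ^2 + ...; c1 = 225/14.
S_2 = c1*φ/(S_1 - 1) = 1 + (-781/150)*φ + ...; c2 = -781/150.

The regular C-fraction coefficients are [-131769/1904, 225/14, -781/150].


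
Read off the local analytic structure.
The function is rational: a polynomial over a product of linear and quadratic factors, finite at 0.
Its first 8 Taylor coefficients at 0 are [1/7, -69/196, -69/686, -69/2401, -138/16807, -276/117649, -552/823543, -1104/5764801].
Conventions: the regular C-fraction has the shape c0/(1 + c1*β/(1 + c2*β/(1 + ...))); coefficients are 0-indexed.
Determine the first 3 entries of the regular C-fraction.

The regular C-fraction coefficients are [1/7, 69/28, -11/4].

Taylor coefficients (read off): a_0 = 1/7, a_1 = -69/196, a_2 = -69/686.
c0 = a_0 = 1/7. Peel one level at a time: if S = 1 + c*β/S' with S'(0) = 1, then c is the β-coefficient of S and S' = c*β/(S - 1).
S_1 = c0/f = 1 + (69/28)*β + (759/112)*β^2 + ...; c1 = 69/28.
S_2 = c1*β/(S_1 - 1) = 1 + (-11/4)*β + ...; c2 = -11/4.


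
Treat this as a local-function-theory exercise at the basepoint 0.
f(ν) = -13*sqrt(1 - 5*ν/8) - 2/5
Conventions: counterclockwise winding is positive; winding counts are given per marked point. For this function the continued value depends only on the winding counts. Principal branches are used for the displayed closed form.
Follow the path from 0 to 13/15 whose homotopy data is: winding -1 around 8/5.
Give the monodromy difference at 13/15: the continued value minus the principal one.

Continued minus principal equals (13/6)*sqrt(66).

The rational part is single-valued and drops out of the difference; each branch term changes only by its own monodromy.
(-13)*sqrt(1 - ν/(8/5)): winding -1 is odd, the square root flips sign, contributing -2*(-13)*sqrt(1 - (13/15)/(8/5)) = -2*(-13)*sqrt(11/24) = (13/6)*sqrt(66).
Summing the contributions at ν = 13/15 gives (13/6)*sqrt(66).


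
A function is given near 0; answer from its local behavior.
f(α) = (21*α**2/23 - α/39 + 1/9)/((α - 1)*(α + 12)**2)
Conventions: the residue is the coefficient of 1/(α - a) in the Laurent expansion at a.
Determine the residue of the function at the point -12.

At the order-2 pole -12 set g(α) = (α - (-12))^2*f(α) = (21*α**2/23 - α/39 + 1/9)/(α - 1).
Order-2 pole: residue = g'(a); g'(-12) = 412546/454779, so the residue is 412546/454779.

The residue is 412546/454779.


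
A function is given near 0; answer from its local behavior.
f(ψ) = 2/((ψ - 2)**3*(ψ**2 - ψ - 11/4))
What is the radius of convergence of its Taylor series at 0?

The radius of convergence is -1/2 + sqrt(3).

Denominator factor (ψ - 2)^3: pole of order 3 at 2, modulus 2.
Denominator factor (ψ**2 - ψ - 11/4): discriminant 12, real irrational roots 1/2 + sqrt(3) and 1/2 - sqrt(3); poles of order 1, moduli 1/2 + sqrt(3) and -1/2 + sqrt(3).
The radius of convergence is the smallest modulus among the singular points: -1/2 + sqrt(3).


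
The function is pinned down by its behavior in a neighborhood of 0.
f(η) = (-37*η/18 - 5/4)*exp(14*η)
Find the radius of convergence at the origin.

The radius of convergence is infinite.

The factor exp(14*η) is entire and contributes no finite singular point.
The polynomial part has no poles.
No finite singular points: the Taylor series at 0 converges everywhere.


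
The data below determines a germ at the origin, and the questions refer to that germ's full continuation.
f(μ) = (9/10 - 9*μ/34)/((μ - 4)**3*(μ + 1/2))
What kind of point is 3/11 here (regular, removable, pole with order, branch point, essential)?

Denominator factors: μ - 4 = -41/11 at μ = 3/11; μ + 1/2 = 17/22 at μ = 3/11 — none vanishes.
So the germ continues analytically to 3/11.

The point is a regular point.


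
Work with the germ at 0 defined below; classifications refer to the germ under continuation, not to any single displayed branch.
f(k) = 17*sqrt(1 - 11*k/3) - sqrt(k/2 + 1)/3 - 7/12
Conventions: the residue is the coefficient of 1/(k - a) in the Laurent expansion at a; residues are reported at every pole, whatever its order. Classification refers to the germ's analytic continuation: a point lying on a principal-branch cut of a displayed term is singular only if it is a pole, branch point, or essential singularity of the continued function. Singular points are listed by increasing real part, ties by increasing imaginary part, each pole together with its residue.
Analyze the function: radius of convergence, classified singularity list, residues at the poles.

Branch term (17)*sqrt(1 - k/(3/11)): its argument vanishes at k = 3/11, a square-root branch point, modulus 3/11.
Branch term (-1/3)*sqrt(1 - k/(-2)): its argument vanishes at k = -2, a square-root branch point, modulus 2.
The radius of convergence is the smallest modulus among the singular points: 3/11.
List the singular points by increasing real part (a conjugate pair: the negative imaginary part first).

Radius of convergence at 0: 3/11.
At -2: an algebraic (square-root) branch point.
At 3/11: an algebraic (square-root) branch point.


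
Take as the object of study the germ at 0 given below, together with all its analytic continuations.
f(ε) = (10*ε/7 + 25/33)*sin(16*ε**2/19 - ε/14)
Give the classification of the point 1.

The point is a regular point.

There is no denominator, hence no pole anywhere.
The factor sin(16*ε**2/19 - ε/14) is entire.
So the germ continues analytically to 1.


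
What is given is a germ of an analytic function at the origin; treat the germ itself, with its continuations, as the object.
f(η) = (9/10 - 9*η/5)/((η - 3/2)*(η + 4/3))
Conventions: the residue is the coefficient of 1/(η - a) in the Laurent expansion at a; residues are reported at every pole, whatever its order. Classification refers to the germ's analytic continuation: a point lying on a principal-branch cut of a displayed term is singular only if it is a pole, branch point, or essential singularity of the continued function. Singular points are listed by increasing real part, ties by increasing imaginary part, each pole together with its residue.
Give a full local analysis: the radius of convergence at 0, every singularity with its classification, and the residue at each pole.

Radius of convergence at 0: 4/3.
At -4/3: a pole of order 1; residue -99/85.
At 3/2: a pole of order 1; residue -54/85.

Denominator factor (η + 4/3): pole of order 1 at -4/3, modulus 4/3.
Denominator factor (η - 3/2): pole of order 1 at 3/2, modulus 3/2.
The radius of convergence is the smallest modulus among the singular points: 4/3.
At the order-1 pole -4/3 set g(η) = (η - (-4/3))*f(η) = (9/10 - 9*η/5)/(η - 3/2).
Simple pole: residue = g(a) at a = -4/3, which is -99/85.
At the order-1 pole 3/2 set g(η) = (η - (3/2))*f(η) = (9/10 - 9*η/5)/(η + 4/3).
Simple pole: residue = g(a) at a = 3/2, which is -54/85.
List the singular points by increasing real part (a conjugate pair: the negative imaginary part first).


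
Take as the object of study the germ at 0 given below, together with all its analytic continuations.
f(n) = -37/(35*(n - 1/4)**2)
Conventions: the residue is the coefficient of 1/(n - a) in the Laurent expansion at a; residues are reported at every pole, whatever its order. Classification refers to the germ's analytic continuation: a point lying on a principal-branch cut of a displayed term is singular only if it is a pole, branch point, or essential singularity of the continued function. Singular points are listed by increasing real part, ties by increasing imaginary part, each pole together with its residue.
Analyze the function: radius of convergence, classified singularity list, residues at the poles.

Denominator factor (n - 1/4)^2: pole of order 2 at 1/4, modulus 1/4.
The radius of convergence is the smallest modulus among the singular points: 1/4.
At the order-2 pole 1/4 set g(n) = (n - (1/4))^2*f(n) = -37/35.
Order-2 pole: residue = g'(a); g'(1/4) = 0, so the residue is 0.

Radius of convergence at 0: 1/4.
At 1/4: a pole of order 2; residue 0.


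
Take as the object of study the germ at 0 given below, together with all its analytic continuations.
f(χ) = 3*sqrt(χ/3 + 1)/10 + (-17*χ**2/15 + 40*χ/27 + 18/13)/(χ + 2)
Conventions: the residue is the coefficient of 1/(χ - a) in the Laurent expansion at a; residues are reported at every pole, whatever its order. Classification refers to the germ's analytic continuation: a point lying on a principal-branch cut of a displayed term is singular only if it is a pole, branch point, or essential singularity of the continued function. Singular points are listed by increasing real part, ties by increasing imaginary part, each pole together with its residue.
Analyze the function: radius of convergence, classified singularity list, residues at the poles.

Denominator factor (χ + 2): pole of order 1 at -2, modulus 2.
Branch term (3/10)*sqrt(1 - χ/(-3)): its argument vanishes at χ = -3, a square-root branch point, modulus 3.
The radius of convergence is the smallest modulus among the singular points: 2.
The branch term is analytic at -2 and contributes nothing to the residue; only the rational part matters.
At the order-1 pole -2 set g(χ) = (χ - (-2))*(rational part) = -17*χ**2/15 + 40*χ/27 + 18/13.
Simple pole: residue = g(a) at a = -2, which is -10726/1755.
List the singular points by increasing real part (a conjugate pair: the negative imaginary part first).

Radius of convergence at 0: 2.
At -3: an algebraic (square-root) branch point.
At -2: a pole of order 1; residue -10726/1755.


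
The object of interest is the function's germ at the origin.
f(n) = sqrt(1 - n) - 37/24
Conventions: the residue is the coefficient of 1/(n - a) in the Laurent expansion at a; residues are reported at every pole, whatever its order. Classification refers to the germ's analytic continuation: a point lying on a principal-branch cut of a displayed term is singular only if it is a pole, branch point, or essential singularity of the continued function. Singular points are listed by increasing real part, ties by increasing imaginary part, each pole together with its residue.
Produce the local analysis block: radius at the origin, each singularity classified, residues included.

Radius of convergence at 0: 1.
At 1: an algebraic (square-root) branch point.

Branch term (1)*sqrt(1 - n/(1)): its argument vanishes at n = 1, a square-root branch point, modulus 1.
The radius of convergence is the smallest modulus among the singular points: 1.


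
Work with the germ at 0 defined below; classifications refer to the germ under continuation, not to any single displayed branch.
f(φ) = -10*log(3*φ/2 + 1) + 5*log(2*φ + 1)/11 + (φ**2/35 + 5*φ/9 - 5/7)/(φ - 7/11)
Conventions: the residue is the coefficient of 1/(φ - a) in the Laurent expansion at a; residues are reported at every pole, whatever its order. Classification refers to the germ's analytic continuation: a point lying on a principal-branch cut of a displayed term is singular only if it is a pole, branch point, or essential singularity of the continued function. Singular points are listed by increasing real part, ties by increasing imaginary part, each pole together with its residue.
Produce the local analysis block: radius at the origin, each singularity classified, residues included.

Denominator factor (φ - 7/11): pole of order 1 at 7/11, modulus 7/11.
Branch term (-10)*log(1 - φ/(-2/3)): its argument vanishes at φ = -2/3, a logarithmic branch point, modulus 2/3.
Branch term (5/11)*log(1 - φ/(-1/2)): its argument vanishes at φ = -1/2, a logarithmic branch point, modulus 1/2.
The radius of convergence is the smallest modulus among the singular points: 1/2.
The branch terms are analytic at 7/11 and contribute nothing to the residue; only the rational part matters.
At the order-1 pole 7/11 set g(φ) = (φ - (7/11))*(rational part) = φ**2/35 + 5*φ/9 - 5/7.
Simple pole: residue = g(a) at a = 7/11, which is -13309/38115.
List the singular points by increasing real part (a conjugate pair: the negative imaginary part first).

Radius of convergence at 0: 1/2.
At -2/3: a logarithmic branch point.
At -1/2: a logarithmic branch point.
At 7/11: a pole of order 1; residue -13309/38115.


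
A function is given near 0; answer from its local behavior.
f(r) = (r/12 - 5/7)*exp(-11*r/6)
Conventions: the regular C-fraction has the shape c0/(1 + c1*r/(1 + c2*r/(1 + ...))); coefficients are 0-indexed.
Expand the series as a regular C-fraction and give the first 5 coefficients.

The regular C-fraction coefficients are [-5/7, 39/20, -6869/7020, 1560295/4822038, -69514159/212581812].

Taylor coefficients (expand at 0): a_0 = -5/7, a_1 = 39/28, a_2 = -341/252, a_3 = 15851/18144, a_4 = -30613/72576.
c0 = a_0 = -5/7. Peel one level at a time: if S = 1 + c*r/S' with S'(0) = 1, then c is the r-coefficient of S and S' = c*r/(S - 1).
S_1 = c0/f = 1 + (39/20)*r + (6869/3600)*r^2 + ...; c1 = 39/20.
S_2 = c1*r/(S_1 - 1) = 1 + (-6869/7020)*r + (312059/985608)*r^2 + ...; c2 = -6869/7020.
S_3 = c2*r/(S_2 - 1) = 1 + (1560295/4822038)*r + (3235082015/30574688328)*r^2 + ...; c3 = 1560295/4822038.
S_4 = c3*r/(S_3 - 1) = 1 + (-69514159/212581812)*r + ...; c4 = -69514159/212581812.


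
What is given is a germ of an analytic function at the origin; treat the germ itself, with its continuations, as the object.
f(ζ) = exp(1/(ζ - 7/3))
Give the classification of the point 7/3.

The exponent 1/(ζ - (7/3)) has a pole at 7/3, so exp(1/(ζ - (7/3))) takes every nonzero value near it: an essential singularity (not a pole of any order).

The point is an essential singularity.


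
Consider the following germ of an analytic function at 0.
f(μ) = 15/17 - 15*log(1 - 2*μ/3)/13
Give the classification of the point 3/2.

The term (-15/13)*log(1 - μ/(3/2)) has argument 1 - 3/2/(3/2) = 0 at 3/2: a logarithmic (infinitely-sheeted) branch point; the remaining terms are analytic or single-valued there.

The point is a logarithmic branch point.


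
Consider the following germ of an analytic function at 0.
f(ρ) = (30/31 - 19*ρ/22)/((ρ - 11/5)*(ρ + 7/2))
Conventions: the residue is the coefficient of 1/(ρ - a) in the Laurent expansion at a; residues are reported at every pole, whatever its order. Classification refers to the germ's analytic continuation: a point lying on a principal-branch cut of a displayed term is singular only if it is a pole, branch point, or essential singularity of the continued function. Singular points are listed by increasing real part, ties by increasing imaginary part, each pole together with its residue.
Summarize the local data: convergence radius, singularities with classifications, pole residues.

Radius of convergence at 0: 11/5.
At -7/2: a pole of order 1; residue -27215/38874.
At 11/5: a pole of order 1; residue -289/1767.

Denominator factor (ρ + 7/2): pole of order 1 at -7/2, modulus 7/2.
Denominator factor (ρ - 11/5): pole of order 1 at 11/5, modulus 11/5.
The radius of convergence is the smallest modulus among the singular points: 11/5.
At the order-1 pole -7/2 set g(ρ) = (ρ - (-7/2))*f(ρ) = (30/31 - 19*ρ/22)/(ρ - 11/5).
Simple pole: residue = g(a) at a = -7/2, which is -27215/38874.
At the order-1 pole 11/5 set g(ρ) = (ρ - (11/5))*f(ρ) = (30/31 - 19*ρ/22)/(ρ + 7/2).
Simple pole: residue = g(a) at a = 11/5, which is -289/1767.
List the singular points by increasing real part (a conjugate pair: the negative imaginary part first).


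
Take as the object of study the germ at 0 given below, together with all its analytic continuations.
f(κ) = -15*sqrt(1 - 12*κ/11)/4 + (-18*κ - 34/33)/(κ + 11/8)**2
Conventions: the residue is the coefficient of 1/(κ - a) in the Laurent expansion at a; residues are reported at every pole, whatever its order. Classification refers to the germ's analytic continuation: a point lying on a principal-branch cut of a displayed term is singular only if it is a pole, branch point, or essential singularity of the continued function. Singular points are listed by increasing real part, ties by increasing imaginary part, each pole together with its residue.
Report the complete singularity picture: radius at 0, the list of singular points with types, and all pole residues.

Denominator factor (κ + 11/8)^2: pole of order 2 at -11/8, modulus 11/8.
Branch term (-15/4)*sqrt(1 - κ/(11/12)): its argument vanishes at κ = 11/12, a square-root branch point, modulus 11/12.
The radius of convergence is the smallest modulus among the singular points: 11/12.
The branch term is analytic at -11/8 and contributes nothing to the residue; only the rational part matters.
At the order-2 pole -11/8 set g(κ) = (κ - (-11/8))^2*(rational part) = -18*κ - 34/33.
Order-2 pole: residue = g'(a); g'(-11/8) = -18, so the residue is -18.
List the singular points by increasing real part (a conjugate pair: the negative imaginary part first).

Radius of convergence at 0: 11/12.
At -11/8: a pole of order 2; residue -18.
At 11/12: an algebraic (square-root) branch point.


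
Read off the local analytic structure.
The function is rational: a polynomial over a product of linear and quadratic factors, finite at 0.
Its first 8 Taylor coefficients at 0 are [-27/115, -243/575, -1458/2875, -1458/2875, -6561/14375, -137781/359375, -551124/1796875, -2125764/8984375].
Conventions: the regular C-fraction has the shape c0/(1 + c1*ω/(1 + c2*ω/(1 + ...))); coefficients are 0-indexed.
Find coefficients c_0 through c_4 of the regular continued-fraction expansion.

The regular C-fraction coefficients are [-27/115, -9/5, 3/5, -2/5, 1/10].

Taylor coefficients (read off): a_0 = -27/115, a_1 = -243/575, a_2 = -1458/2875, a_3 = -1458/2875, a_4 = -6561/14375.
c0 = a_0 = -27/115. Peel one level at a time: if S = 1 + c*ω/S' with S'(0) = 1, then c is the ω-coefficient of S and S' = c*ω/(S - 1).
S_1 = c0/f = 1 + (-9/5)*ω + (27/25)*ω^2 + ...; c1 = -9/5.
S_2 = c1*ω/(S_1 - 1) = 1 + (3/5)*ω + (6/25)*ω^2 + ...; c2 = 3/5.
S_3 = c2*ω/(S_2 - 1) = 1 + (-2/5)*ω + (1/25)*ω^2 + ...; c3 = -2/5.
S_4 = c3*ω/(S_3 - 1) = 1 + (1/10)*ω + ...; c4 = 1/10.


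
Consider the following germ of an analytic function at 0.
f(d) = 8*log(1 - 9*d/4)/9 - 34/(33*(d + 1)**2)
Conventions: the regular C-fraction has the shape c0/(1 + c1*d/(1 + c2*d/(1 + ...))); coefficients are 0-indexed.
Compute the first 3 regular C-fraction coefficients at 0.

The regular C-fraction coefficients are [-34/33, 1/17, 11977/136].

Taylor coefficients (expand at 0): a_0 = -34/33, a_1 = 2/33, a_2 = -235/44.
c0 = a_0 = -34/33. Peel one level at a time: if S = 1 + c*d/S' with S'(0) = 1, then c is the d-coefficient of S and S' = c*d/(S - 1).
S_1 = c0/f = 1 + (1/17)*d + (-11977/2312)*d^2 + ...; c1 = 1/17.
S_2 = c1*d/(S_1 - 1) = 1 + (11977/136)*d + ...; c2 = 11977/136.


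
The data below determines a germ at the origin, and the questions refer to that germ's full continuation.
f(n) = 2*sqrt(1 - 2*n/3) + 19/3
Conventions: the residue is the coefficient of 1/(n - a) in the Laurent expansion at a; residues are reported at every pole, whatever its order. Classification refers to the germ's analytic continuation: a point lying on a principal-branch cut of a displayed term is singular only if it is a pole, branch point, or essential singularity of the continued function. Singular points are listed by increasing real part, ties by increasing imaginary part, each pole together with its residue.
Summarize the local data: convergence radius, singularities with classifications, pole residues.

Branch term (2)*sqrt(1 - n/(3/2)): its argument vanishes at n = 3/2, a square-root branch point, modulus 3/2.
The radius of convergence is the smallest modulus among the singular points: 3/2.

Radius of convergence at 0: 3/2.
At 3/2: an algebraic (square-root) branch point.


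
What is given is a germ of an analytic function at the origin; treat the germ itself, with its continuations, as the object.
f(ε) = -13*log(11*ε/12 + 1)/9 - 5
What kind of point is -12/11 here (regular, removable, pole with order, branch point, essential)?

The point is a logarithmic branch point.

The term (-13/9)*log(1 - ε/(-12/11)) has argument 1 - -12/11/(-12/11) = 0 at -12/11: a logarithmic (infinitely-sheeted) branch point; the remaining terms are analytic or single-valued there.


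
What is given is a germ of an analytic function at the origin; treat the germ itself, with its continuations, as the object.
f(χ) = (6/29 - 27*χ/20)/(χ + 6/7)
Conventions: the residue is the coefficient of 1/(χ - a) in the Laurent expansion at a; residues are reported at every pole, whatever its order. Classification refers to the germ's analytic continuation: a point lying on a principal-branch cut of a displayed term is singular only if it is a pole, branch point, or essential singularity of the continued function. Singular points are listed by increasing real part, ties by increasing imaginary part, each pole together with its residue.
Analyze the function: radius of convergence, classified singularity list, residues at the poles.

Denominator factor (χ + 6/7): pole of order 1 at -6/7, modulus 6/7.
The radius of convergence is the smallest modulus among the singular points: 6/7.
At the order-1 pole -6/7 set g(χ) = (χ - (-6/7))*f(χ) = 6/29 - 27*χ/20.
Simple pole: residue = g(a) at a = -6/7, which is 2769/2030.

Radius of convergence at 0: 6/7.
At -6/7: a pole of order 1; residue 2769/2030.


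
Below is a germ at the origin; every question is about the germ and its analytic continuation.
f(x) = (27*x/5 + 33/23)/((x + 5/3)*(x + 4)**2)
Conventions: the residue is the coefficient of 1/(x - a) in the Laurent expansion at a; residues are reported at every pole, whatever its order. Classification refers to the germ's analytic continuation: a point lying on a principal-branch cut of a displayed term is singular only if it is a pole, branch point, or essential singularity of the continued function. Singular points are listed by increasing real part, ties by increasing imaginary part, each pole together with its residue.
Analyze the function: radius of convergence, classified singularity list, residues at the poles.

Denominator factor (x + 5/3): pole of order 1 at -5/3, modulus 5/3.
Denominator factor (x + 4)^2: pole of order 2 at -4, modulus 4.
The radius of convergence is the smallest modulus among the singular points: 5/3.
At the order-2 pole -4 set g(x) = (x - (-4))^2*f(x) = (27*x/5 + 33/23)/(x + 5/3).
Order-2 pole: residue = g'(a); g'(-4) = 1566/1127, so the residue is 1566/1127.
At the order-1 pole -5/3 set g(x) = (x - (-5/3))*f(x) = (27*x/5 + 33/23)/(x + 4)**2.
Simple pole: residue = g(a) at a = -5/3, which is -1566/1127.
List the singular points by increasing real part (a conjugate pair: the negative imaginary part first).

Radius of convergence at 0: 5/3.
At -4: a pole of order 2; residue 1566/1127.
At -5/3: a pole of order 1; residue -1566/1127.
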